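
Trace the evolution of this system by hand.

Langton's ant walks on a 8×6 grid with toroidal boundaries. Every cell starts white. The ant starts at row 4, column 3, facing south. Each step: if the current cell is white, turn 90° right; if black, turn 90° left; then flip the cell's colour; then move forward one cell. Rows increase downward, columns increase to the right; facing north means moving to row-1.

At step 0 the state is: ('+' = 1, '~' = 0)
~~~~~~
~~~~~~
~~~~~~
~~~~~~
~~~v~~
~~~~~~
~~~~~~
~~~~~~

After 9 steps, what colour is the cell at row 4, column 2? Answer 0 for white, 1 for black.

1

t=0: ~~~~~~
~~~~~~
~~~~~~
~~~~~~
~~~v~~
~~~~~~
~~~~~~
~~~~~~
t=1: ~~~~~~
~~~~~~
~~~~~~
~~~~~~
~~<+~~
~~~~~~
~~~~~~
~~~~~~
t=2: ~~~~~~
~~~~~~
~~~~~~
~~^~~~
~~++~~
~~~~~~
~~~~~~
~~~~~~
t=3: ~~~~~~
~~~~~~
~~~~~~
~~+>~~
~~++~~
~~~~~~
~~~~~~
~~~~~~
t=4: ~~~~~~
~~~~~~
~~~~~~
~~++~~
~~+v~~
~~~~~~
~~~~~~
~~~~~~
t=5: ~~~~~~
~~~~~~
~~~~~~
~~++~~
~~+~>~
~~~~~~
~~~~~~
~~~~~~
t=6: ~~~~~~
~~~~~~
~~~~~~
~~++~~
~~+~+~
~~~~v~
~~~~~~
~~~~~~
t=7: ~~~~~~
~~~~~~
~~~~~~
~~++~~
~~+~+~
~~~<+~
~~~~~~
~~~~~~
t=8: ~~~~~~
~~~~~~
~~~~~~
~~++~~
~~+^+~
~~~++~
~~~~~~
~~~~~~
t=9: ~~~~~~
~~~~~~
~~~~~~
~~++~~
~~++>~
~~~++~
~~~~~~
~~~~~~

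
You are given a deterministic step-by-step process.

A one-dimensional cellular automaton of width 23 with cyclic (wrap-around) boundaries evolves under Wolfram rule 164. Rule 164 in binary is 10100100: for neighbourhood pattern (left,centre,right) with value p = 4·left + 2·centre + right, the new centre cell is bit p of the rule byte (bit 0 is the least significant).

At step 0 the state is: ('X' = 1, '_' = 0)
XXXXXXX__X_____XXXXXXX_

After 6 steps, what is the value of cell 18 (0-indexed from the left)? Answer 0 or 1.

0

t=0: XXXXXXX__X_____XXXXXXX_
t=1: _XXXXX___X______XXXXX_X
t=2: X_XXX____X_______XXX_XX
t=3: _X_X_____X________X_X_X
t=4: XXXX_____X________XXXXX
t=5: XXX______X_________XXXX
t=6: XX_______X__________XXX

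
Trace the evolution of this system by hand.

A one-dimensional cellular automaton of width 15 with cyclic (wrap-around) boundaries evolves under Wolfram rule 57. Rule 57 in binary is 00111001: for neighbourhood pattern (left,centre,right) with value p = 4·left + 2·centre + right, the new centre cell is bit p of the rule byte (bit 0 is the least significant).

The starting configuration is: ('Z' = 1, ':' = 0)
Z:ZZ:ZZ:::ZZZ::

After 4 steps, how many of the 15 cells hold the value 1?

8

0) Z:ZZ:ZZ:::ZZZ::
1) :ZZ:ZZ:ZZ:Z::Z:
2) :Z:ZZ:ZZ:Z:Z::Z
3) Z:ZZ:ZZ:Z:Z:Z::
4) :ZZ:ZZ:Z:Z:Z:Z:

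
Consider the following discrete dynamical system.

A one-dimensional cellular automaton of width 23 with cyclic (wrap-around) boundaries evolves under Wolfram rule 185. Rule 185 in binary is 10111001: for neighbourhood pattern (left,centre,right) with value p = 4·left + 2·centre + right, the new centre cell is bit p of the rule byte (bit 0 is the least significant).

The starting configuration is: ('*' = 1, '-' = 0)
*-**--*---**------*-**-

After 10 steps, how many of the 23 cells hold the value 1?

14

gen 0: *-**--*---**------*-**-
gen 1: -**-*--**-*-*****--**-*
gen 2: **-*-*-*-*-*****-*-*-*-
gen 3: *-*-*-*-*-*****-*-*-*-*
gen 4: -*-*-*-*-*****-*-*-*-**
gen 5: *-*-*-*-*****-*-*-*-**-
gen 6: -*-*-*-*****-*-*-*-**-*
gen 7: *-*-*-*****-*-*-*-**-*-
gen 8: -*-*-*****-*-*-*-**-*-*
gen 9: *-*-*****-*-*-*-**-*-*-
gen 10: -*-*****-*-*-*-**-*-*-*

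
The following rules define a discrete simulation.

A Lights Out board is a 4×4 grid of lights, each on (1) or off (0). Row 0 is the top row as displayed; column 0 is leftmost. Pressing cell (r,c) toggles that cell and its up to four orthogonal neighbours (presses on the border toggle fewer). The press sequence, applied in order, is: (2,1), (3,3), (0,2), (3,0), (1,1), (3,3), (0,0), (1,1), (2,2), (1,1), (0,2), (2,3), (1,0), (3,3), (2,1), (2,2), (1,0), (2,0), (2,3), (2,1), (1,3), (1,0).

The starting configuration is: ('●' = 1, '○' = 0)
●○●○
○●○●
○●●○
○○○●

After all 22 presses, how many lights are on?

t=0: ●○●○
○●○●
○●●○
○○○●
t=1: ●○●○
○○○●
●○○○
○●○●
t=2: ●○●○
○○○●
●○○●
○●●○
t=3: ●●○●
○○●●
●○○●
○●●○
t=4: ●●○●
○○●●
○○○●
●○●○
t=5: ●○○●
●●○●
○●○●
●○●○
t=6: ●○○●
●●○●
○●○○
●○○●
t=7: ○●○●
○●○●
○●○○
●○○●
t=8: ○○○●
●○●●
○○○○
●○○●
t=9: ○○○●
●○○●
○●●●
●○●●
t=10: ○●○●
○●●●
○○●●
●○●●
t=11: ○○●○
○●○●
○○●●
●○●●
t=12: ○○●○
○●○○
○○○○
●○●○
t=13: ●○●○
●○○○
●○○○
●○●○
t=14: ●○●○
●○○○
●○○●
●○○●
t=15: ●○●○
●●○○
○●●●
●●○●
t=16: ●○●○
●●●○
○○○○
●●●●
t=17: ○○●○
○○●○
●○○○
●●●●
t=18: ○○●○
●○●○
○●○○
○●●●
t=19: ○○●○
●○●●
○●●●
○●●○
t=20: ○○●○
●●●●
●○○●
○○●○
t=21: ○○●●
●●○○
●○○○
○○●○
t=22: ●○●●
○○○○
○○○○
○○●○

4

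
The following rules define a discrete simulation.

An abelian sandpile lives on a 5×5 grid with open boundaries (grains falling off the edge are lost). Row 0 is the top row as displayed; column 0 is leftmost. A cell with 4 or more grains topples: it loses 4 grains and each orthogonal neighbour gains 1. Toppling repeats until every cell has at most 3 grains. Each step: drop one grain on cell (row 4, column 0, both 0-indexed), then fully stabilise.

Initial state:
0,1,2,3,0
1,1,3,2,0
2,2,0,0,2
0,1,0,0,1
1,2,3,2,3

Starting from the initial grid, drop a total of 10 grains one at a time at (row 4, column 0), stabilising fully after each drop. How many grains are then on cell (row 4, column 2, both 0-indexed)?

0) 0,1,2,3,0
1,1,3,2,0
2,2,0,0,2
0,1,0,0,1
1,2,3,2,3
1) 0,1,2,3,0
1,1,3,2,0
2,2,0,0,2
0,1,0,0,1
2,2,3,2,3
2) 0,1,2,3,0
1,1,3,2,0
2,2,0,0,2
0,1,0,0,1
3,2,3,2,3
3) 0,1,2,3,0
1,1,3,2,0
2,2,0,0,2
1,1,0,0,1
0,3,3,2,3
4) 0,1,2,3,0
1,1,3,2,0
2,2,0,0,2
1,1,0,0,1
1,3,3,2,3
5) 0,1,2,3,0
1,1,3,2,0
2,2,0,0,2
1,1,0,0,1
2,3,3,2,3
6) 0,1,2,3,0
1,1,3,2,0
2,2,0,0,2
1,1,0,0,1
3,3,3,2,3
7) 0,1,2,3,0
1,1,3,2,0
2,2,0,0,2
2,2,1,0,1
1,1,0,3,3
8) 0,1,2,3,0
1,1,3,2,0
2,2,0,0,2
2,2,1,0,1
2,1,0,3,3
9) 0,1,2,3,0
1,1,3,2,0
2,2,0,0,2
2,2,1,0,1
3,1,0,3,3
10) 0,1,2,3,0
1,1,3,2,0
2,2,0,0,2
3,2,1,0,1
0,2,0,3,3

0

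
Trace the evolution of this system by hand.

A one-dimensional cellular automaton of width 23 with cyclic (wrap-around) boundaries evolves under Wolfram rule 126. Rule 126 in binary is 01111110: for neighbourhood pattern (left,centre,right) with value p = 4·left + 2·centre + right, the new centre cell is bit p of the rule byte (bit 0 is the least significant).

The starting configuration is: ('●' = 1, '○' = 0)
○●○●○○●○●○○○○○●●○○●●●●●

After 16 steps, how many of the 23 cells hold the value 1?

7

[0] ○●○●○○●○●○○○○○●●○○●●●●●
[1] ●●●●●●●●●●○○○●●●●●●○○○●
[2] ○○○○○○○○○●●○●●○○○○●●○●●
[3] ●○○○○○○○●●●●●●●○○●●●●●●
[4] ●●○○○○○●●○○○○○●●●●○○○○○
[5] ●●●○○○●●●●○○○●●○○●●○○○●
[6] ○○●●○●●○○●●○●●●●●●●●○●●
[7] ●●●●●●●●●●●●●○○○○○○●●●●
[8] ○○○○○○○○○○○○●●○○○○●●○○○
[9] ○○○○○○○○○○○●●●●○○●●●●○○
[10] ○○○○○○○○○○●●○○●●●●○○●●○
[11] ○○○○○○○○○●●●●●●○○●●●●●●
[12] ●○○○○○○○●●○○○○●●●●○○○○●
[13] ●●○○○○○●●●●○○●●○○●●○○●●
[14] ○●●○○○●●○○●●●●●●●●●●●●○
[15] ●●●●○●●●●●●○○○○○○○○○○●●
[16] ○○○●●●○○○○●●○○○○○○○○●●○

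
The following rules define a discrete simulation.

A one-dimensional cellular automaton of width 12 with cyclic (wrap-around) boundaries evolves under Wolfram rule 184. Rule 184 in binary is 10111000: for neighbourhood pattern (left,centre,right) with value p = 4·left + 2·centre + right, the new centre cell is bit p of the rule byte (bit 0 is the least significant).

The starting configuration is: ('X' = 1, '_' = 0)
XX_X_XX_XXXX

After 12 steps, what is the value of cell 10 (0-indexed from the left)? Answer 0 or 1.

step 0: XX_X_XX_XXXX
step 1: X_X_XX_XXXXX
step 2: _X_XX_XXXXXX
step 3: X_XX_XXXXXX_
step 4: _XX_XXXXXX_X
step 5: XX_XXXXXX_X_
step 6: X_XXXXXX_X_X
step 7: _XXXXXX_X_XX
step 8: XXXXXX_X_XX_
step 9: XXXXX_X_XX_X
step 10: XXXX_X_XX_XX
step 11: XXX_X_XX_XXX
step 12: XX_X_XX_XXXX

1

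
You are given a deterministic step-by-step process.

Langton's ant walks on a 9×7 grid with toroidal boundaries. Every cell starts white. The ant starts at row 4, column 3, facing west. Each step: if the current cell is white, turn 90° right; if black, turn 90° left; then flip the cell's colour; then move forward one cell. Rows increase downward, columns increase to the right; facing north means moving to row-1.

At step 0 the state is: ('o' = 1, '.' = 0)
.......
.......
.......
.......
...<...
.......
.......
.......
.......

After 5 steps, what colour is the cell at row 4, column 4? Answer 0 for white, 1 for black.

1

t=0: .......
.......
.......
.......
...<...
.......
.......
.......
.......
t=1: .......
.......
.......
...^...
...o...
.......
.......
.......
.......
t=2: .......
.......
.......
...o>..
...o...
.......
.......
.......
.......
t=3: .......
.......
.......
...oo..
...ov..
.......
.......
.......
.......
t=4: .......
.......
.......
...oo..
...<o..
.......
.......
.......
.......
t=5: .......
.......
.......
...oo..
....o..
...v...
.......
.......
.......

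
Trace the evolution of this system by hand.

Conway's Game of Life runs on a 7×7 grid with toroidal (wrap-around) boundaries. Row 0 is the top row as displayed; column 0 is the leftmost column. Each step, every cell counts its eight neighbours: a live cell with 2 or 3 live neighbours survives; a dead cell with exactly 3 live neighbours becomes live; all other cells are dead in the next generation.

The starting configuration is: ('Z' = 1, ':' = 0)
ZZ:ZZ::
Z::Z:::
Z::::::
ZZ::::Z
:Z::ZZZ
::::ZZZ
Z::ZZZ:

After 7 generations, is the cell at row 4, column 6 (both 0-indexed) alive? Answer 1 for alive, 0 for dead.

0) ZZ:ZZ::
Z::Z:::
Z::::::
ZZ::::Z
:Z::ZZZ
::::ZZZ
Z::ZZZ:
1) ZZ:::Z:
Z:ZZZ:Z
:::::::
:Z:::::
:Z::Z::
:::::::
ZZZ::::
2) ::::ZZ:
Z:ZZZZZ
ZZZZ:::
:::::::
:::::::
Z:Z::::
Z:Z:::Z
3) ::Z::::
Z::::::
Z::::Z:
:ZZ::::
:::::::
Z:::::Z
Z::Z:ZZ
4) ZZ:::::
:Z::::Z
Z:::::Z
:Z:::::
ZZ:::::
Z::::Z:
ZZ:::Z:
5) ::Z::::
:Z::::Z
:Z::::Z
:Z::::Z
ZZ::::Z
:::::::
:::::::
6) :::::::
:ZZ::::
:ZZ::ZZ
:ZZ::ZZ
:Z::::Z
Z::::::
:::::::
7) :::::::
ZZZ::::
:::Z:ZZ
:::::::
:ZZ::ZZ
Z::::::
:::::::

1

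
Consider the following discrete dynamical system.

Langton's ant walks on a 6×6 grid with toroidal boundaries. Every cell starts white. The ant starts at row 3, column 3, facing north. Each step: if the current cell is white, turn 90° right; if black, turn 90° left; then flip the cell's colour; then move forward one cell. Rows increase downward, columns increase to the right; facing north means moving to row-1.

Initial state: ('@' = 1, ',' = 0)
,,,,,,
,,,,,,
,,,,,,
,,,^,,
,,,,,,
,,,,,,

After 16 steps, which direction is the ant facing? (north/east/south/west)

north

[0] ,,,,,,
,,,,,,
,,,,,,
,,,^,,
,,,,,,
,,,,,,
[1] ,,,,,,
,,,,,,
,,,,,,
,,,@>,
,,,,,,
,,,,,,
[2] ,,,,,,
,,,,,,
,,,,,,
,,,@@,
,,,,v,
,,,,,,
[3] ,,,,,,
,,,,,,
,,,,,,
,,,@@,
,,,<@,
,,,,,,
[4] ,,,,,,
,,,,,,
,,,,,,
,,,^@,
,,,@@,
,,,,,,
[5] ,,,,,,
,,,,,,
,,,,,,
,,<,@,
,,,@@,
,,,,,,
[6] ,,,,,,
,,,,,,
,,^,,,
,,@,@,
,,,@@,
,,,,,,
[7] ,,,,,,
,,,,,,
,,@>,,
,,@,@,
,,,@@,
,,,,,,
[8] ,,,,,,
,,,,,,
,,@@,,
,,@v@,
,,,@@,
,,,,,,
[9] ,,,,,,
,,,,,,
,,@@,,
,,<@@,
,,,@@,
,,,,,,
[10] ,,,,,,
,,,,,,
,,@@,,
,,,@@,
,,v@@,
,,,,,,
[11] ,,,,,,
,,,,,,
,,@@,,
,,,@@,
,<@@@,
,,,,,,
[12] ,,,,,,
,,,,,,
,,@@,,
,^,@@,
,@@@@,
,,,,,,
[13] ,,,,,,
,,,,,,
,,@@,,
,@>@@,
,@@@@,
,,,,,,
[14] ,,,,,,
,,,,,,
,,@@,,
,@@@@,
,@v@@,
,,,,,,
[15] ,,,,,,
,,,,,,
,,@@,,
,@@@@,
,@,>@,
,,,,,,
[16] ,,,,,,
,,,,,,
,,@@,,
,@@^@,
,@,,@,
,,,,,,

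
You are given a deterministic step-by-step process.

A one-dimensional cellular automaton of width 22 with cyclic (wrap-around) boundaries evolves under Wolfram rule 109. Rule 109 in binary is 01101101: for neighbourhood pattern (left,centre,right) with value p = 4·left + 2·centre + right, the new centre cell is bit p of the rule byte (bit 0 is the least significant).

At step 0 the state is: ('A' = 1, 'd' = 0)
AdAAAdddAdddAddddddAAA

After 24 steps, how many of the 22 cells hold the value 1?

11

[0] AdAAAdddAdddAddddddAAA
[1] AAAdAdAdAdAdAdAAAAdAdd
[2] AdAAAAAAAAAAAAAddAAAdd
[3] AAAdddddddddddAddAdAdd
[4] AdAdAAAAAAAAAdAddAAAdd
[5] AAAAAdddddddAAAddAdAdd
[6] AdddAdAAAAAdAdAddAAAdd
[7] AdAdAAAdddAAAAAddAdAdd
[8] AAAAAdAdAdAdddAddAAAdd
[9] AdddAAAAAAAdAdAddAdAdd
[10] AdAdAdddddAAAAAddAAAdd
[11] AAAAAdAAAdAdddAddAdAdd
[12] AdddAAAdAAAdAdAddAAAdd
[13] AdAdAdAAAdAAAAAddAdAdd
[14] AAAAAAAdAAAdddAddAAAdd
[15] AdddddAAAdAdAdAddAdAdd
[16] AdAAAdAdAAAAAAAddAAAdd
[17] AAAdAAAAAdddddAddAdAdd
[18] AdAAAdddAdAAAdAddAAAdd
[19] AAAdAdAdAAAdAAAddAdAdd
[20] AdAAAAAAAdAAAdAddAAAdd
[21] AAAdddddAAAdAAAddAdAdd
[22] AdAdAAAdAdAAAdAddAAAdd
[23] AAAAAdAAAAAdAAAddAdAdd
[24] AdddAAAdddAAAdAddAAAdd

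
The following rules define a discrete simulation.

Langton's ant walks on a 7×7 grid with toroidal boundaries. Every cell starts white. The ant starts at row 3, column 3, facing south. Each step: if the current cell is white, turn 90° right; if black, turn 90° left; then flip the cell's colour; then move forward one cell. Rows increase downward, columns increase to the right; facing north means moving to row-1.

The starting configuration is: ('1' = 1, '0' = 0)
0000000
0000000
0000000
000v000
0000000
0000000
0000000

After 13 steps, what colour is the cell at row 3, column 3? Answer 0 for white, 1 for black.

t=0: 0000000
0000000
0000000
000v000
0000000
0000000
0000000
t=1: 0000000
0000000
0000000
00<1000
0000000
0000000
0000000
t=2: 0000000
0000000
00^0000
0011000
0000000
0000000
0000000
t=3: 0000000
0000000
001>000
0011000
0000000
0000000
0000000
t=4: 0000000
0000000
0011000
001v000
0000000
0000000
0000000
t=5: 0000000
0000000
0011000
0010>00
0000000
0000000
0000000
t=6: 0000000
0000000
0011000
0010100
0000v00
0000000
0000000
t=7: 0000000
0000000
0011000
0010100
000<100
0000000
0000000
t=8: 0000000
0000000
0011000
001^100
0001100
0000000
0000000
t=9: 0000000
0000000
0011000
0011>00
0001100
0000000
0000000
t=10: 0000000
0000000
0011^00
0011000
0001100
0000000
0000000
t=11: 0000000
0000000
00111>0
0011000
0001100
0000000
0000000
t=12: 0000000
0000000
0011110
00110v0
0001100
0000000
0000000
t=13: 0000000
0000000
0011110
0011<10
0001100
0000000
0000000

1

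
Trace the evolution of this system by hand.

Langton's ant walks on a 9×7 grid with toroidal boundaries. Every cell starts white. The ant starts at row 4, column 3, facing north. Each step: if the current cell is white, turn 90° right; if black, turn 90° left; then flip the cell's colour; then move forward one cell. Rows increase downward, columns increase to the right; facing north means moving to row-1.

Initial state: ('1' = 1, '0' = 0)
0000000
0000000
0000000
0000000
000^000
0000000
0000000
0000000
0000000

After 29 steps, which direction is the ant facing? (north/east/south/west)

east

k=0  0000000
0000000
0000000
0000000
000^000
0000000
0000000
0000000
0000000
k=1  0000000
0000000
0000000
0000000
0001>00
0000000
0000000
0000000
0000000
k=2  0000000
0000000
0000000
0000000
0001100
0000v00
0000000
0000000
0000000
k=3  0000000
0000000
0000000
0000000
0001100
000<100
0000000
0000000
0000000
k=4  0000000
0000000
0000000
0000000
000^100
0001100
0000000
0000000
0000000
k=5  0000000
0000000
0000000
0000000
00<0100
0001100
0000000
0000000
0000000
k=6  0000000
0000000
0000000
00^0000
0010100
0001100
0000000
0000000
0000000
k=7  0000000
0000000
0000000
001>000
0010100
0001100
0000000
0000000
0000000
k=8  0000000
0000000
0000000
0011000
001v100
0001100
0000000
0000000
0000000
k=9  0000000
0000000
0000000
0011000
00<1100
0001100
0000000
0000000
0000000
k=10  0000000
0000000
0000000
0011000
0001100
00v1100
0000000
0000000
0000000
k=11  0000000
0000000
0000000
0011000
0001100
0<11100
0000000
0000000
0000000
k=12  0000000
0000000
0000000
0011000
0^01100
0111100
0000000
0000000
0000000
k=13  0000000
0000000
0000000
0011000
01>1100
0111100
0000000
0000000
0000000
k=14  0000000
0000000
0000000
0011000
0111100
01v1100
0000000
0000000
0000000
k=15  0000000
0000000
0000000
0011000
0111100
010>100
0000000
0000000
0000000
k=16  0000000
0000000
0000000
0011000
011^100
0100100
0000000
0000000
0000000
k=17  0000000
0000000
0000000
0011000
01<0100
0100100
0000000
0000000
0000000
k=18  0000000
0000000
0000000
0011000
0100100
01v0100
0000000
0000000
0000000
k=19  0000000
0000000
0000000
0011000
0100100
0<10100
0000000
0000000
0000000
k=20  0000000
0000000
0000000
0011000
0100100
0010100
0v00000
0000000
0000000
k=21  0000000
0000000
0000000
0011000
0100100
0010100
<100000
0000000
0000000
k=22  0000000
0000000
0000000
0011000
0100100
^010100
1100000
0000000
0000000
k=23  0000000
0000000
0000000
0011000
0100100
1>10100
1100000
0000000
0000000
k=24  0000000
0000000
0000000
0011000
0100100
1110100
1v00000
0000000
0000000
k=25  0000000
0000000
0000000
0011000
0100100
1110100
10>0000
0000000
0000000
k=26  0000000
0000000
0000000
0011000
0100100
1110100
1010000
00v0000
0000000
k=27  0000000
0000000
0000000
0011000
0100100
1110100
1010000
0<10000
0000000
k=28  0000000
0000000
0000000
0011000
0100100
1110100
1^10000
0110000
0000000
k=29  0000000
0000000
0000000
0011000
0100100
1110100
11>0000
0110000
0000000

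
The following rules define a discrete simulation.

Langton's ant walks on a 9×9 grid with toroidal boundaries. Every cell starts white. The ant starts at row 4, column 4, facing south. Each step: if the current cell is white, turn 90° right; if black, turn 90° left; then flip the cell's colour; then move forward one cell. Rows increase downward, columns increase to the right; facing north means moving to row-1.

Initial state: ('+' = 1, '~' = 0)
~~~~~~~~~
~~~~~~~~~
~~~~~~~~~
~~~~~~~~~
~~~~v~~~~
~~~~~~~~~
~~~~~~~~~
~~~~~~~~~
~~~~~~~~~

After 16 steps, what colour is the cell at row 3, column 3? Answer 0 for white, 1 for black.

k=0  ~~~~~~~~~
~~~~~~~~~
~~~~~~~~~
~~~~~~~~~
~~~~v~~~~
~~~~~~~~~
~~~~~~~~~
~~~~~~~~~
~~~~~~~~~
k=1  ~~~~~~~~~
~~~~~~~~~
~~~~~~~~~
~~~~~~~~~
~~~<+~~~~
~~~~~~~~~
~~~~~~~~~
~~~~~~~~~
~~~~~~~~~
k=2  ~~~~~~~~~
~~~~~~~~~
~~~~~~~~~
~~~^~~~~~
~~~++~~~~
~~~~~~~~~
~~~~~~~~~
~~~~~~~~~
~~~~~~~~~
k=3  ~~~~~~~~~
~~~~~~~~~
~~~~~~~~~
~~~+>~~~~
~~~++~~~~
~~~~~~~~~
~~~~~~~~~
~~~~~~~~~
~~~~~~~~~
k=4  ~~~~~~~~~
~~~~~~~~~
~~~~~~~~~
~~~++~~~~
~~~+v~~~~
~~~~~~~~~
~~~~~~~~~
~~~~~~~~~
~~~~~~~~~
k=5  ~~~~~~~~~
~~~~~~~~~
~~~~~~~~~
~~~++~~~~
~~~+~>~~~
~~~~~~~~~
~~~~~~~~~
~~~~~~~~~
~~~~~~~~~
k=6  ~~~~~~~~~
~~~~~~~~~
~~~~~~~~~
~~~++~~~~
~~~+~+~~~
~~~~~v~~~
~~~~~~~~~
~~~~~~~~~
~~~~~~~~~
k=7  ~~~~~~~~~
~~~~~~~~~
~~~~~~~~~
~~~++~~~~
~~~+~+~~~
~~~~<+~~~
~~~~~~~~~
~~~~~~~~~
~~~~~~~~~
k=8  ~~~~~~~~~
~~~~~~~~~
~~~~~~~~~
~~~++~~~~
~~~+^+~~~
~~~~++~~~
~~~~~~~~~
~~~~~~~~~
~~~~~~~~~
k=9  ~~~~~~~~~
~~~~~~~~~
~~~~~~~~~
~~~++~~~~
~~~++>~~~
~~~~++~~~
~~~~~~~~~
~~~~~~~~~
~~~~~~~~~
k=10  ~~~~~~~~~
~~~~~~~~~
~~~~~~~~~
~~~++^~~~
~~~++~~~~
~~~~++~~~
~~~~~~~~~
~~~~~~~~~
~~~~~~~~~
k=11  ~~~~~~~~~
~~~~~~~~~
~~~~~~~~~
~~~+++>~~
~~~++~~~~
~~~~++~~~
~~~~~~~~~
~~~~~~~~~
~~~~~~~~~
k=12  ~~~~~~~~~
~~~~~~~~~
~~~~~~~~~
~~~++++~~
~~~++~v~~
~~~~++~~~
~~~~~~~~~
~~~~~~~~~
~~~~~~~~~
k=13  ~~~~~~~~~
~~~~~~~~~
~~~~~~~~~
~~~++++~~
~~~++<+~~
~~~~++~~~
~~~~~~~~~
~~~~~~~~~
~~~~~~~~~
k=14  ~~~~~~~~~
~~~~~~~~~
~~~~~~~~~
~~~++^+~~
~~~++++~~
~~~~++~~~
~~~~~~~~~
~~~~~~~~~
~~~~~~~~~
k=15  ~~~~~~~~~
~~~~~~~~~
~~~~~~~~~
~~~+<~+~~
~~~++++~~
~~~~++~~~
~~~~~~~~~
~~~~~~~~~
~~~~~~~~~
k=16  ~~~~~~~~~
~~~~~~~~~
~~~~~~~~~
~~~+~~+~~
~~~+v++~~
~~~~++~~~
~~~~~~~~~
~~~~~~~~~
~~~~~~~~~

1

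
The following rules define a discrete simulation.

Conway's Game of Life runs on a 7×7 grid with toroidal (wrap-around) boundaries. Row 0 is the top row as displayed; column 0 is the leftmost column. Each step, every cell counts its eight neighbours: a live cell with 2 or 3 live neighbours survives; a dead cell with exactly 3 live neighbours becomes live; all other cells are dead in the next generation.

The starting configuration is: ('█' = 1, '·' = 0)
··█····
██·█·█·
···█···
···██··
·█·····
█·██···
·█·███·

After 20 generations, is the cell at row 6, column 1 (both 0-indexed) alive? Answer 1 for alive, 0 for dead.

0

[0] ··█····
██·█·█·
···█···
···██··
·█·····
█·██···
·█·███·
[1] █····██
·█·██··
···█···
··███··
·█··█··
█··█···
·█··█··
[2] ████·██
█·█████
·······
··█·█··
·█··█··
█████··
·█··██·
[3] ·······
·······
·██···█
···█···
█···██·
█······
·······
[4] ·······
·······
··█····
███████
····█·█
······█
·······
[5] ·······
·······
█·█·███
███·█·█
·██·█··
·····█·
·······
[6] ·······
·····██
··█·█··
····█··
··█·█·█
·······
·······
[7] ·······
·····█·
···██··
····█··
···█·█·
·······
·······
[8] ·······
····█··
···███·
·····█·
····█··
·······
·······
[9] ·······
···███·
···█·█·
···█·█·
·······
·······
·······
[10] ····█··
···█·█·
··██·██
·······
·······
·······
·······
[11] ····█··
··██·██
··██·██
·······
·······
·······
·······
[12] ···███·
··█···█
··██·██
·······
·······
·······
·······
[13] ···███·
··█···█
··██·██
·······
·······
·······
····█··
[14] ···███·
··█···█
··██·██
·······
·······
·······
···███·
[15] ··█···█
··█···█
··██·██
·······
·······
····█··
···█·█·
[16] ··██·██
███···█
··██·██
·······
·······
····█··
···███·
[17] ·······
·······
··██·██
·······
·······
···███·
··█···█
[18] ·······
·······
·······
·······
····█··
···███·
···███·
[19] ····█··
·······
·······
·······
···███·
·······
···█·█·
[20] ····█··
·······
·······
····█··
····█··
···█·█·
····█··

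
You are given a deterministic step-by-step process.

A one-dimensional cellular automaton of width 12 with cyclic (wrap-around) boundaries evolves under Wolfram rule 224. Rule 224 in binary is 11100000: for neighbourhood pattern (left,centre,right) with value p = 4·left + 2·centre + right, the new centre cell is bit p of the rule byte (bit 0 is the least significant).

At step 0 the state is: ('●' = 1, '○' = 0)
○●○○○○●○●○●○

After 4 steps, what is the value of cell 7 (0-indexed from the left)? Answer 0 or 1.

t=0: ○●○○○○●○●○●○
t=1: ○○○○○○○●○●○○
t=2: ○○○○○○○○●○○○
t=3: ○○○○○○○○○○○○
t=4: ○○○○○○○○○○○○

0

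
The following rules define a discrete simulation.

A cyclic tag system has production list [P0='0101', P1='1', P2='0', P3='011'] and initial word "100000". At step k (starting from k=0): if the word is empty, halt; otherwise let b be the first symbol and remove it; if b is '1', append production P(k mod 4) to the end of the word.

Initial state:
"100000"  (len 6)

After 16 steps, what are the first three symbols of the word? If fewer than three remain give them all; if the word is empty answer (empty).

k=0  "100000"  (len 6)
k=1  "000000101"  (len 9)
k=2  "00000101"  (len 8)
k=3  "0000101"  (len 7)
k=4  "000101"  (len 6)
k=5  "00101"  (len 5)
k=6  "0101"  (len 4)
k=7  "101"  (len 3)
k=8  "01011"  (len 5)
k=9  "1011"  (len 4)
k=10  "0111"  (len 4)
k=11  "111"  (len 3)
k=12  "11011"  (len 5)
k=13  "10110101"  (len 8)
k=14  "01101011"  (len 8)
k=15  "1101011"  (len 7)
k=16  "101011011"  (len 9)

101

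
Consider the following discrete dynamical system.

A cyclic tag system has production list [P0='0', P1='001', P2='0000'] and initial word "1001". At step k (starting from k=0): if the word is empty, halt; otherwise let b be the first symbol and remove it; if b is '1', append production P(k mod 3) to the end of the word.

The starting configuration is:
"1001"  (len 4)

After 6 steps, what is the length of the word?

0) "1001"  (len 4)
1) "0010"  (len 4)
2) "010"  (len 3)
3) "10"  (len 2)
4) "00"  (len 2)
5) "0"  (len 1)
6) (halted — word empty)

0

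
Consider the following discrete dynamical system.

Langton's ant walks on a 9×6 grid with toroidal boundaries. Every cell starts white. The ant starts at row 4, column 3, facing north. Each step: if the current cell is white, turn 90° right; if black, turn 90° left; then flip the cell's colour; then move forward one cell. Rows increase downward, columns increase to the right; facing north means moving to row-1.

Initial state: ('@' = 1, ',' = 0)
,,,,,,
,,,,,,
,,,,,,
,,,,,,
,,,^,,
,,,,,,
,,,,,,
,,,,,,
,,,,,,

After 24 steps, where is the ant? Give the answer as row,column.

6,1

step 0: ,,,,,,
,,,,,,
,,,,,,
,,,,,,
,,,^,,
,,,,,,
,,,,,,
,,,,,,
,,,,,,
step 1: ,,,,,,
,,,,,,
,,,,,,
,,,,,,
,,,@>,
,,,,,,
,,,,,,
,,,,,,
,,,,,,
step 2: ,,,,,,
,,,,,,
,,,,,,
,,,,,,
,,,@@,
,,,,v,
,,,,,,
,,,,,,
,,,,,,
step 3: ,,,,,,
,,,,,,
,,,,,,
,,,,,,
,,,@@,
,,,<@,
,,,,,,
,,,,,,
,,,,,,
step 4: ,,,,,,
,,,,,,
,,,,,,
,,,,,,
,,,^@,
,,,@@,
,,,,,,
,,,,,,
,,,,,,
step 5: ,,,,,,
,,,,,,
,,,,,,
,,,,,,
,,<,@,
,,,@@,
,,,,,,
,,,,,,
,,,,,,
step 6: ,,,,,,
,,,,,,
,,,,,,
,,^,,,
,,@,@,
,,,@@,
,,,,,,
,,,,,,
,,,,,,
step 7: ,,,,,,
,,,,,,
,,,,,,
,,@>,,
,,@,@,
,,,@@,
,,,,,,
,,,,,,
,,,,,,
step 8: ,,,,,,
,,,,,,
,,,,,,
,,@@,,
,,@v@,
,,,@@,
,,,,,,
,,,,,,
,,,,,,
step 9: ,,,,,,
,,,,,,
,,,,,,
,,@@,,
,,<@@,
,,,@@,
,,,,,,
,,,,,,
,,,,,,
step 10: ,,,,,,
,,,,,,
,,,,,,
,,@@,,
,,,@@,
,,v@@,
,,,,,,
,,,,,,
,,,,,,
step 11: ,,,,,,
,,,,,,
,,,,,,
,,@@,,
,,,@@,
,<@@@,
,,,,,,
,,,,,,
,,,,,,
step 12: ,,,,,,
,,,,,,
,,,,,,
,,@@,,
,^,@@,
,@@@@,
,,,,,,
,,,,,,
,,,,,,
step 13: ,,,,,,
,,,,,,
,,,,,,
,,@@,,
,@>@@,
,@@@@,
,,,,,,
,,,,,,
,,,,,,
step 14: ,,,,,,
,,,,,,
,,,,,,
,,@@,,
,@@@@,
,@v@@,
,,,,,,
,,,,,,
,,,,,,
step 15: ,,,,,,
,,,,,,
,,,,,,
,,@@,,
,@@@@,
,@,>@,
,,,,,,
,,,,,,
,,,,,,
step 16: ,,,,,,
,,,,,,
,,,,,,
,,@@,,
,@@^@,
,@,,@,
,,,,,,
,,,,,,
,,,,,,
step 17: ,,,,,,
,,,,,,
,,,,,,
,,@@,,
,@<,@,
,@,,@,
,,,,,,
,,,,,,
,,,,,,
step 18: ,,,,,,
,,,,,,
,,,,,,
,,@@,,
,@,,@,
,@v,@,
,,,,,,
,,,,,,
,,,,,,
step 19: ,,,,,,
,,,,,,
,,,,,,
,,@@,,
,@,,@,
,<@,@,
,,,,,,
,,,,,,
,,,,,,
step 20: ,,,,,,
,,,,,,
,,,,,,
,,@@,,
,@,,@,
,,@,@,
,v,,,,
,,,,,,
,,,,,,
step 21: ,,,,,,
,,,,,,
,,,,,,
,,@@,,
,@,,@,
,,@,@,
<@,,,,
,,,,,,
,,,,,,
step 22: ,,,,,,
,,,,,,
,,,,,,
,,@@,,
,@,,@,
^,@,@,
@@,,,,
,,,,,,
,,,,,,
step 23: ,,,,,,
,,,,,,
,,,,,,
,,@@,,
,@,,@,
@>@,@,
@@,,,,
,,,,,,
,,,,,,
step 24: ,,,,,,
,,,,,,
,,,,,,
,,@@,,
,@,,@,
@@@,@,
@v,,,,
,,,,,,
,,,,,,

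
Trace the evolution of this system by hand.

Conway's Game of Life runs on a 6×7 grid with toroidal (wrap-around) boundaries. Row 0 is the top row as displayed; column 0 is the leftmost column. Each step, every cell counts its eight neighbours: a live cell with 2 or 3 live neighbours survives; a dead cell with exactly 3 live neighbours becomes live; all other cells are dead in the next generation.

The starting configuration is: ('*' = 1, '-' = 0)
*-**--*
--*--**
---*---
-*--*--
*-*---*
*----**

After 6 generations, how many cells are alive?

k=0  *-**--*
--*--**
---*---
-*--*--
*-*---*
*----**
k=1  --***--
***-***
--****-
****---
-------
--**-*-
k=2  *------
*-----*
-------
-*-----
----*--
--*----
k=3  **----*
*-----*
*------
-------
-------
-------
k=4  -*----*
-------
*-----*
-------
-------
*------
k=5  *------
------*
-------
-------
-------
*------
k=6  *-----*
-------
-------
-------
-------
-------

2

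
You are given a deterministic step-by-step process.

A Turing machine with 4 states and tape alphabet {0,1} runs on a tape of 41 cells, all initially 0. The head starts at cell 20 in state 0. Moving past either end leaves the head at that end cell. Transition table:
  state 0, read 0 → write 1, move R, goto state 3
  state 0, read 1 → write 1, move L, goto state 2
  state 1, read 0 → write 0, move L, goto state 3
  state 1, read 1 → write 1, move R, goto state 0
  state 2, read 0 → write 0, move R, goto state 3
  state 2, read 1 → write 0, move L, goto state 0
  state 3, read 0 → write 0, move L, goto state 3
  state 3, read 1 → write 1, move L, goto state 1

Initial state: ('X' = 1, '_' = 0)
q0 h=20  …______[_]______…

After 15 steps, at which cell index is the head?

gen 0: q0 h=20  …______[_]______…
gen 1: q3 h=21  …_____X[_]______…
gen 2: q3 h=20  …______[X]______…
gen 3: q1 h=19  …______[_]X_____…
gen 4: q3 h=18  …______[_]_X____…
gen 5: q3 h=17  …______[_]__X___…
gen 6: q3 h=16  …______[_]___X__…
gen 7: q3 h=15  …______[_]____X_…
gen 8: q3 h=14  …______[_]_____X…
gen 9: q3 h=13  …______[_]______…
gen 10: q3 h=12  …______[_]______…
gen 11: q3 h=11  …______[_]______…
gen 12: q3 h=10  …______[_]______…
gen 13: q3 h= 9  …______[_]______…
gen 14: q3 h= 8  …______[_]______…
gen 15: q3 h= 7  …______[_]______…

7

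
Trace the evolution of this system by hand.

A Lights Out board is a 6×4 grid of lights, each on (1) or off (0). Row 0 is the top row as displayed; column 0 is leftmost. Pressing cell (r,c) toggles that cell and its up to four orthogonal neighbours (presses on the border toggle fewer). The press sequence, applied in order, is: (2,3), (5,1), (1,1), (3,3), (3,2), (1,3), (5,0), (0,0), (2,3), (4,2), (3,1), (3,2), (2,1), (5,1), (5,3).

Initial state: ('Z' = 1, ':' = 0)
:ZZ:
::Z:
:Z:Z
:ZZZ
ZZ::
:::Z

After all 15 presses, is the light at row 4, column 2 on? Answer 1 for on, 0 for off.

0) :ZZ:
::Z:
:Z:Z
:ZZZ
ZZ::
:::Z
1) :ZZ:
::ZZ
:ZZ:
:ZZ:
ZZ::
:::Z
2) :ZZ:
::ZZ
:ZZ:
:ZZ:
Z:::
ZZZZ
3) ::Z:
ZZ:Z
::Z:
:ZZ:
Z:::
ZZZZ
4) ::Z:
ZZ:Z
::ZZ
:Z:Z
Z::Z
ZZZZ
5) ::Z:
ZZ:Z
:::Z
::Z:
Z:ZZ
ZZZZ
6) ::ZZ
ZZZ:
::::
::Z:
Z:ZZ
ZZZZ
7) ::ZZ
ZZZ:
::::
::Z:
::ZZ
::ZZ
8) ZZZZ
:ZZ:
::::
::Z:
::ZZ
::ZZ
9) ZZZZ
:ZZZ
::ZZ
::ZZ
::ZZ
::ZZ
10) ZZZZ
:ZZZ
::ZZ
:::Z
:Z::
:::Z
11) ZZZZ
:ZZZ
:ZZZ
ZZZZ
::::
:::Z
12) ZZZZ
:ZZZ
:Z:Z
Z:::
::Z:
:::Z
13) ZZZZ
::ZZ
Z:ZZ
ZZ::
::Z:
:::Z
14) ZZZZ
::ZZ
Z:ZZ
ZZ::
:ZZ:
ZZZZ
15) ZZZZ
::ZZ
Z:ZZ
ZZ::
:ZZZ
ZZ::

1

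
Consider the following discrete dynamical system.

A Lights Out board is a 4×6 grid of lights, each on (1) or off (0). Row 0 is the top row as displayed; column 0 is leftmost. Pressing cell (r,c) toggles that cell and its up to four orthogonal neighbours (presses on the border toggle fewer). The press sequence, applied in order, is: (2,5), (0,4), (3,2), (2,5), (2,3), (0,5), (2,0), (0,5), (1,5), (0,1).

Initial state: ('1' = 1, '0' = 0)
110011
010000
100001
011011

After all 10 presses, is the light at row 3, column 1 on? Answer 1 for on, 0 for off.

0

gen 0: 110011
010000
100001
011011
gen 1: 110011
010001
100010
011010
gen 2: 110100
010011
100010
011010
gen 3: 110100
010011
101010
000110
gen 4: 110100
010010
101001
000111
gen 5: 110100
010110
100111
000011
gen 6: 110111
010111
100111
000011
gen 7: 110111
110111
010111
100011
gen 8: 110100
110110
010111
100011
gen 9: 110101
110101
010110
100011
gen 10: 001101
100101
010110
100011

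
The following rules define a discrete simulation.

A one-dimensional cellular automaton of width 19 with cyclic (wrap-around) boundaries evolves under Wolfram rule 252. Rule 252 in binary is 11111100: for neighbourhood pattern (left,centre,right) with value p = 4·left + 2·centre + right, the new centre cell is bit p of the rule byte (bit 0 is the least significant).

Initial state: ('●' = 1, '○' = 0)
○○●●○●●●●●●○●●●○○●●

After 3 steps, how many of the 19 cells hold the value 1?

[0] ○○●●○●●●●●●○●●●○○●●
[1] ●○●●●●●●●●●●●●●●○●●
[2] ●●●●●●●●●●●●●●●●●●●
[3] ●●●●●●●●●●●●●●●●●●●

19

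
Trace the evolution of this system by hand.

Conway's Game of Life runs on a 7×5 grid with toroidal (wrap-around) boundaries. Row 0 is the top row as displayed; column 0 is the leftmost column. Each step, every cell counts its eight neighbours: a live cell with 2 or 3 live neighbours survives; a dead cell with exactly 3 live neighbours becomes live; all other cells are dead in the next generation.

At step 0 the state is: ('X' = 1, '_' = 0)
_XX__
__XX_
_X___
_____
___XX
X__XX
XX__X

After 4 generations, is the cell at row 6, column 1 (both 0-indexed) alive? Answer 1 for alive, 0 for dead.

0

0) _XX__
__XX_
_X___
_____
___XX
X__XX
XX__X
1) ____X
___X_
__X__
_____
X__X_
_XX__
_____
2) _____
___X_
_____
_____
_XX__
_XX__
_____
3) _____
_____
_____
_____
_XX__
_XX__
_____
4) _____
_____
_____
_____
_XX__
_XX__
_____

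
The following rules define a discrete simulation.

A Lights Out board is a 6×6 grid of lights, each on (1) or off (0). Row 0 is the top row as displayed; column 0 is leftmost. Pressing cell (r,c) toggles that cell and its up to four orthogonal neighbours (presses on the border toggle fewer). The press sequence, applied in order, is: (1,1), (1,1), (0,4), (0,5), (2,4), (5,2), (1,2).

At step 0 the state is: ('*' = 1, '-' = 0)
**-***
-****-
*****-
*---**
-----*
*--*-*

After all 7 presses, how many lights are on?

0) **-***
-****-
*****-
*---**
-----*
*--*-*
1) *--***
*--**-
*-***-
*---**
-----*
*--*-*
2) **-***
-****-
*****-
*---**
-----*
*--*-*
3) **----
-***--
*****-
*---**
-----*
*--*-*
4) **--**
-***-*
*****-
*---**
-----*
*--*-*
5) **--**
-*****
***--*
*----*
-----*
*--*-*
6) **--**
-*****
***--*
*----*
--*--*
***--*
7) ***-**
----**
**---*
*----*
--*--*
***--*

18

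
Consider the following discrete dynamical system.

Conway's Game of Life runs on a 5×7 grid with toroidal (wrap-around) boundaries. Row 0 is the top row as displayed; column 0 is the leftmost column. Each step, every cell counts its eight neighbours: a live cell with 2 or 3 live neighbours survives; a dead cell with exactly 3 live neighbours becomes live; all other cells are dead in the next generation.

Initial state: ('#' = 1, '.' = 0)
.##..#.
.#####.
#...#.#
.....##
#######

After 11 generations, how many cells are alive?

step 0: .##..#.
.#####.
#...#.#
.....##
#######
step 1: .......
.......
###....
..#....
...#...
step 2: .......
.#.....
.##....
..##...
.......
step 3: .......
.##....
.#.#...
.###...
.......
step 4: .......
.##....
#..#...
.#.#...
..#....
step 5: .##....
.##....
#..#...
.#.#...
..#....
step 6: ...#...
#..#...
#..#...
.#.#...
...#...
step 7: ..###..
..###..
##.##..
...##..
...##..
step 8: .....#.
.....#.
.#...#.
.....#.
.....#.
step 9: ....###
....###
....###
....###
....###
step 10: #..#...
#..#...
#..#...
#..#...
#..#...
step 11: #####.#
#####.#
#####.#
#####.#
#####.#

30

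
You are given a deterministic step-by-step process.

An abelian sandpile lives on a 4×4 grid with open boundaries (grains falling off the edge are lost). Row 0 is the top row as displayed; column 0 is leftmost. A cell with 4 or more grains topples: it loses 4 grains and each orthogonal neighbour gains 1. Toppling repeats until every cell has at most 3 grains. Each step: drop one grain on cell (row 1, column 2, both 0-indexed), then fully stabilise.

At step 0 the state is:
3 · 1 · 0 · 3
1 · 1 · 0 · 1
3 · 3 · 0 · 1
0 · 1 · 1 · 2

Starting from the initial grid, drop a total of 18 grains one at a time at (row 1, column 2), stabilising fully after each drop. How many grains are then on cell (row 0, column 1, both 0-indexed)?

0) 3 · 1 · 0 · 3
1 · 1 · 0 · 1
3 · 3 · 0 · 1
0 · 1 · 1 · 2
1) 3 · 1 · 0 · 3
1 · 1 · 1 · 1
3 · 3 · 0 · 1
0 · 1 · 1 · 2
2) 3 · 1 · 0 · 3
1 · 1 · 2 · 1
3 · 3 · 0 · 1
0 · 1 · 1 · 2
3) 3 · 1 · 0 · 3
1 · 1 · 3 · 1
3 · 3 · 0 · 1
0 · 1 · 1 · 2
4) 3 · 1 · 1 · 3
1 · 2 · 0 · 2
3 · 3 · 1 · 1
0 · 1 · 1 · 2
5) 3 · 1 · 1 · 3
1 · 2 · 1 · 2
3 · 3 · 1 · 1
0 · 1 · 1 · 2
6) 3 · 1 · 1 · 3
1 · 2 · 2 · 2
3 · 3 · 1 · 1
0 · 1 · 1 · 2
7) 3 · 1 · 1 · 3
1 · 2 · 3 · 2
3 · 3 · 1 · 1
0 · 1 · 1 · 2
8) 3 · 1 · 2 · 3
1 · 3 · 0 · 3
3 · 3 · 2 · 1
0 · 1 · 1 · 2
9) 3 · 1 · 2 · 3
1 · 3 · 1 · 3
3 · 3 · 2 · 1
0 · 1 · 1 · 2
10) 3 · 1 · 2 · 3
1 · 3 · 2 · 3
3 · 3 · 2 · 1
0 · 1 · 1 · 2
11) 3 · 1 · 2 · 3
1 · 3 · 3 · 3
3 · 3 · 2 · 1
0 · 1 · 1 · 2
12) 3 · 3 · 1 · 1
3 · 2 · 0 · 2
0 · 2 · 1 · 3
1 · 2 · 2 · 2
13) 3 · 3 · 1 · 1
3 · 2 · 1 · 2
0 · 2 · 1 · 3
1 · 2 · 2 · 2
14) 3 · 3 · 1 · 1
3 · 2 · 2 · 2
0 · 2 · 1 · 3
1 · 2 · 2 · 2
15) 3 · 3 · 1 · 1
3 · 2 · 3 · 2
0 · 2 · 1 · 3
1 · 2 · 2 · 2
16) 3 · 3 · 2 · 1
3 · 3 · 0 · 3
0 · 2 · 2 · 3
1 · 2 · 2 · 2
17) 3 · 3 · 2 · 1
3 · 3 · 1 · 3
0 · 2 · 2 · 3
1 · 2 · 2 · 2
18) 3 · 3 · 2 · 1
3 · 3 · 2 · 3
0 · 2 · 2 · 3
1 · 2 · 2 · 2

3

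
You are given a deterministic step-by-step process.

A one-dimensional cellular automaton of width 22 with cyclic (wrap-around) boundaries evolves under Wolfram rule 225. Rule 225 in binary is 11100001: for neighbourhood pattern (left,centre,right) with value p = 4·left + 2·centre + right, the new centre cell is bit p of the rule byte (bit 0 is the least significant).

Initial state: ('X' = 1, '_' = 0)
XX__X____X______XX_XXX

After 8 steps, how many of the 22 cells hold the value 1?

10

0) XX__X____X______XX_XXX
1) XX____XX___XXXX__XX_XX
2) XX_XX__X_X__XXX___XX_X
3) XXX_X___X____XX_X__XX_
4) _XXX__X___XX__XX____XX
5) X_XX____X__X___X_XX__X
6) XX_X_XX______X__X_X___
7) _XX_X_X_XXXX_____X__X_
8) __XX_X_X_XXX_XXX______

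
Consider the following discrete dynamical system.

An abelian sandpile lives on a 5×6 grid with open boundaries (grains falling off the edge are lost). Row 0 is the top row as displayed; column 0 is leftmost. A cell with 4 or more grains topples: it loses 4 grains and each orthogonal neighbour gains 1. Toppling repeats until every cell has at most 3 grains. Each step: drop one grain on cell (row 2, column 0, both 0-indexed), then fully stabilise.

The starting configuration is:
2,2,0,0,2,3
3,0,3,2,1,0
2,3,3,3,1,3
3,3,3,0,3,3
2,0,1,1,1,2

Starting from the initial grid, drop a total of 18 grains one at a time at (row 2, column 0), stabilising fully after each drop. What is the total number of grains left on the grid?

[0] 2,2,0,0,2,3
3,0,3,2,1,0
2,3,3,3,1,3
3,3,3,0,3,3
2,0,1,1,1,2
[1] 2,2,0,0,2,3
3,0,3,2,1,0
3,3,3,3,1,3
3,3,3,0,3,3
2,0,1,1,1,2
[2] 3,2,1,1,2,3
0,3,1,0,2,0
3,2,3,1,2,3
1,2,1,2,3,3
3,1,2,1,1,2
[3] 3,2,1,1,2,3
1,3,1,0,2,0
0,3,3,1,2,3
2,2,1,2,3,3
3,1,2,1,1,2
[4] 3,2,1,1,2,3
1,3,1,0,2,0
1,3,3,1,2,3
2,2,1,2,3,3
3,1,2,1,1,2
[5] 3,2,1,1,2,3
1,3,1,0,2,0
2,3,3,1,2,3
2,2,1,2,3,3
3,1,2,1,1,2
[6] 3,2,1,1,2,3
1,3,1,0,2,0
3,3,3,1,2,3
2,2,1,2,3,3
3,1,2,1,1,2
[7] 3,3,1,1,2,3
3,0,3,0,2,0
1,2,0,2,2,3
3,3,2,2,3,3
3,1,2,1,1,2
[8] 3,3,1,1,2,3
3,0,3,0,2,0
2,2,0,2,2,3
3,3,2,2,3,3
3,1,2,1,1,2
[9] 3,3,1,1,2,3
3,0,3,0,2,0
3,2,0,2,2,3
3,3,2,2,3,3
3,1,2,1,1,2
[10] 1,0,2,1,2,3
1,3,3,0,2,0
3,0,1,2,2,3
2,1,3,2,3,3
0,3,2,1,1,2
[11] 1,0,2,1,2,3
2,3,3,0,2,0
0,1,1,2,2,3
3,1,3,2,3,3
0,3,2,1,1,2
[12] 1,0,2,1,2,3
2,3,3,0,2,0
1,1,1,2,2,3
3,1,3,2,3,3
0,3,2,1,1,2
[13] 1,0,2,1,2,3
2,3,3,0,2,0
2,1,1,2,2,3
3,1,3,2,3,3
0,3,2,1,1,2
[14] 1,0,2,1,2,3
2,3,3,0,2,0
3,1,1,2,2,3
3,1,3,2,3,3
0,3,2,1,1,2
[15] 1,0,2,1,2,3
3,3,3,0,2,0
1,2,1,2,2,3
0,2,3,2,3,3
1,3,2,1,1,2
[16] 1,0,2,1,2,3
3,3,3,0,2,0
2,2,1,2,2,3
0,2,3,2,3,3
1,3,2,1,1,2
[17] 1,0,2,1,2,3
3,3,3,0,2,0
3,2,1,2,2,3
0,2,3,2,3,3
1,3,2,1,1,2
[18] 2,1,3,1,2,3
1,2,0,1,2,0
2,0,3,2,2,3
1,3,3,2,3,3
1,3,2,1,1,2

55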